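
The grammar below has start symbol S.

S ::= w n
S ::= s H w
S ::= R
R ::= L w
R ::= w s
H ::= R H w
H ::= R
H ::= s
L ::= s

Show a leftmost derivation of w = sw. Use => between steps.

S => R   [S ::= R]
R => Lw   [R ::= L w]
Lw => sw   [L ::= s]

S=>R=>Lw=>sw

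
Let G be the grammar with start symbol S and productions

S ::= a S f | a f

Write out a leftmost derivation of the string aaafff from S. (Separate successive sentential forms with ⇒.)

S ⇒ aSf ⇒ aaSff ⇒ aaafff

S ⇒ aSf   [S ::= a S f]
aSf ⇒ aaSff   [S ::= a S f]
aaSff ⇒ aaafff   [S ::= a f]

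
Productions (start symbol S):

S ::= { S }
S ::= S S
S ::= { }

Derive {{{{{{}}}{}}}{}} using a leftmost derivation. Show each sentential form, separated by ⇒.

S ⇒ {S} ⇒ {SS} ⇒ {{S}S} ⇒ {{{S}}S} ⇒ {{{SS}}S} ⇒ {{{{S}S}}S} ⇒ {{{{{S}}S}}S} ⇒ {{{{{{}}}S}}S} ⇒ {{{{{{}}}{}}}S} ⇒ {{{{{{}}}{}}}{}}

S ⇒ {S}   [S ::= { S }]
{S} ⇒ {SS}   [S ::= S S]
{SS} ⇒ {{S}S}   [S ::= { S }]
{{S}S} ⇒ {{{S}}S}   [S ::= { S }]
{{{S}}S} ⇒ {{{SS}}S}   [S ::= S S]
{{{SS}}S} ⇒ {{{{S}S}}S}   [S ::= { S }]
{{{{S}S}}S} ⇒ {{{{{S}}S}}S}   [S ::= { S }]
{{{{{S}}S}}S} ⇒ {{{{{{}}}S}}S}   [S ::= { }]
{{{{{{}}}S}}S} ⇒ {{{{{{}}}{}}}S}   [S ::= { }]
{{{{{{}}}{}}}S} ⇒ {{{{{{}}}{}}}{}}   [S ::= { }]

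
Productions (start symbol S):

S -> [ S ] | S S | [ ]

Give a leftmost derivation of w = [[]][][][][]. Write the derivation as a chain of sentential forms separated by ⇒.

S ⇒ SS   [S -> S S]
SS ⇒ SSS   [S -> S S]
SSS ⇒ SSSS   [S -> S S]
SSSS ⇒ SSSSS   [S -> S S]
SSSSS ⇒ [S]SSSS   [S -> [ S ]]
[S]SSSS ⇒ [[]]SSSS   [S -> [ ]]
[[]]SSSS ⇒ [[]][]SSS   [S -> [ ]]
[[]][]SSS ⇒ [[]][][]SS   [S -> [ ]]
[[]][][]SS ⇒ [[]][][][]S   [S -> [ ]]
[[]][][][]S ⇒ [[]][][][][]   [S -> [ ]]

S ⇒ SS ⇒ SSS ⇒ SSSS ⇒ SSSSS ⇒ [S]SSSS ⇒ [[]]SSSS ⇒ [[]][]SSS ⇒ [[]][][]SS ⇒ [[]][][][]S ⇒ [[]][][][][]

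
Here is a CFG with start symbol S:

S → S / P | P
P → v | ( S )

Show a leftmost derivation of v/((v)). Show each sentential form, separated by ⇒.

S⇒S/P⇒P/P⇒v/P⇒v/(S)⇒v/(P)⇒v/((S))⇒v/((P))⇒v/((v))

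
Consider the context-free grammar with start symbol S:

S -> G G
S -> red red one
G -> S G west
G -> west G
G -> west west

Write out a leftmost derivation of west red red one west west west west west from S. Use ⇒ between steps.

S ⇒ G G   [S -> G G]
G G ⇒ west G G   [G -> west G]
west G G ⇒ west S G west G   [G -> S G west]
west S G west G ⇒ west red red one G west G   [S -> red red one]
west red red one G west G ⇒ west red red one west west west G   [G -> west west]
west red red one west west west G ⇒ west red red one west west west west west   [G -> west west]

S ⇒ G G ⇒ west G G ⇒ west S G west G ⇒ west red red one G west G ⇒ west red red one west west west G ⇒ west red red one west west west west west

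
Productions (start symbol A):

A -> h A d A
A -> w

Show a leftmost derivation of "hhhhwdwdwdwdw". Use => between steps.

A => hAdA   [A -> h A d A]
hAdA => hhAdAdA   [A -> h A d A]
hhAdAdA => hhhAdAdAdA   [A -> h A d A]
hhhAdAdAdA => hhhhAdAdAdAdA   [A -> h A d A]
hhhhAdAdAdAdA => hhhhwdAdAdAdA   [A -> w]
hhhhwdAdAdAdA => hhhhwdwdAdAdA   [A -> w]
hhhhwdwdAdAdA => hhhhwdwdwdAdA   [A -> w]
hhhhwdwdwdAdA => hhhhwdwdwdwdA   [A -> w]
hhhhwdwdwdwdA => hhhhwdwdwdwdw   [A -> w]

A=>hAdA=>hhAdAdA=>hhhAdAdAdA=>hhhhAdAdAdAdA=>hhhhwdAdAdAdA=>hhhhwdwdAdAdA=>hhhhwdwdwdAdA=>hhhhwdwdwdwdA=>hhhhwdwdwdwdw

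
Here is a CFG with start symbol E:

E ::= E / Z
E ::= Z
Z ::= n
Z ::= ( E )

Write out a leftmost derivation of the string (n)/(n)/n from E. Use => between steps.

E => E/Z   [E ::= E / Z]
E/Z => E/Z/Z   [E ::= E / Z]
E/Z/Z => Z/Z/Z   [E ::= Z]
Z/Z/Z => (E)/Z/Z   [Z ::= ( E )]
(E)/Z/Z => (Z)/Z/Z   [E ::= Z]
(Z)/Z/Z => (n)/Z/Z   [Z ::= n]
(n)/Z/Z => (n)/(E)/Z   [Z ::= ( E )]
(n)/(E)/Z => (n)/(Z)/Z   [E ::= Z]
(n)/(Z)/Z => (n)/(n)/Z   [Z ::= n]
(n)/(n)/Z => (n)/(n)/n   [Z ::= n]

E => E/Z => E/Z/Z => Z/Z/Z => (E)/Z/Z => (Z)/Z/Z => (n)/Z/Z => (n)/(E)/Z => (n)/(Z)/Z => (n)/(n)/Z => (n)/(n)/n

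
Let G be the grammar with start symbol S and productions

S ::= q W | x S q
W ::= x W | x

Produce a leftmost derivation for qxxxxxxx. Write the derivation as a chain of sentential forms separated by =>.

S => qW => qxW => qxxW => qxxxW => qxxxxW => qxxxxxW => qxxxxxxW => qxxxxxxx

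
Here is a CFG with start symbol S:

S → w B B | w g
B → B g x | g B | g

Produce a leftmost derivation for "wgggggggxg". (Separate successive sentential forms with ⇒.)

S ⇒ wBB   [S → w B B]
wBB ⇒ wgBB   [B → g B]
wgBB ⇒ wggBB   [B → g B]
wggBB ⇒ wgggBB   [B → g B]
wgggBB ⇒ wggggBB   [B → g B]
wggggBB ⇒ wgggggBB   [B → g B]
wgggggBB ⇒ wgggggBgxB   [B → B g x]
wgggggBgxB ⇒ wgggggggxB   [B → g]
wgggggggxB ⇒ wgggggggxg   [B → g]

S ⇒ wBB ⇒ wgBB ⇒ wggBB ⇒ wgggBB ⇒ wggggBB ⇒ wgggggBB ⇒ wgggggBgxB ⇒ wgggggggxB ⇒ wgggggggxg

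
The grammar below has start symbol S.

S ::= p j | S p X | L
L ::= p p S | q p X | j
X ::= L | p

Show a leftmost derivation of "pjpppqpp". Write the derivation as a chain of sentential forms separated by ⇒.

S ⇒ SpX   [S ::= S p X]
SpX ⇒ pjpX   [S ::= p j]
pjpX ⇒ pjpL   [X ::= L]
pjpL ⇒ pjpppS   [L ::= p p S]
pjpppS ⇒ pjpppL   [S ::= L]
pjpppL ⇒ pjpppqpX   [L ::= q p X]
pjpppqpX ⇒ pjpppqpp   [X ::= p]

S ⇒ SpX ⇒ pjpX ⇒ pjpL ⇒ pjpppS ⇒ pjpppL ⇒ pjpppqpX ⇒ pjpppqpp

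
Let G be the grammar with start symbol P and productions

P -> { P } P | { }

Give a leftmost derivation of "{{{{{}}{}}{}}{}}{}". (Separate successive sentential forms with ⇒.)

P ⇒ {P}P ⇒ {{P}P}P ⇒ {{{P}P}P}P ⇒ {{{{P}P}P}P}P ⇒ {{{{{}}P}P}P}P ⇒ {{{{{}}{}}P}P}P ⇒ {{{{{}}{}}{}}P}P ⇒ {{{{{}}{}}{}}{}}P ⇒ {{{{{}}{}}{}}{}}{}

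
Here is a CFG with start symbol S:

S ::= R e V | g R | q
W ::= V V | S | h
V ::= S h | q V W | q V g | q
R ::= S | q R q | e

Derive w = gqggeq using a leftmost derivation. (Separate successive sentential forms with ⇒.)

S⇒gR⇒gqRq⇒gqSq⇒gqgRq⇒gqgSq⇒gqggRq⇒gqggeq

S ⇒ gR   [S ::= g R]
gR ⇒ gqRq   [R ::= q R q]
gqRq ⇒ gqSq   [R ::= S]
gqSq ⇒ gqgRq   [S ::= g R]
gqgRq ⇒ gqgSq   [R ::= S]
gqgSq ⇒ gqggRq   [S ::= g R]
gqggRq ⇒ gqggeq   [R ::= e]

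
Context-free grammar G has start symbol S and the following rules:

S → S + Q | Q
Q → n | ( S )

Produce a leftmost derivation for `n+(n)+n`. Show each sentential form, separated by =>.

S=>S+Q=>S+Q+Q=>Q+Q+Q=>n+Q+Q=>n+(S)+Q=>n+(Q)+Q=>n+(n)+Q=>n+(n)+n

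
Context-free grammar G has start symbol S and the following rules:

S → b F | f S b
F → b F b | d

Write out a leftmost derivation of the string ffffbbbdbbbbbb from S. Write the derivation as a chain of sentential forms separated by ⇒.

S ⇒ fSb   [S → f S b]
fSb ⇒ ffSbb   [S → f S b]
ffSbb ⇒ fffSbbb   [S → f S b]
fffSbbb ⇒ ffffSbbbb   [S → f S b]
ffffSbbbb ⇒ ffffbFbbbb   [S → b F]
ffffbFbbbb ⇒ ffffbbFbbbbb   [F → b F b]
ffffbbFbbbbb ⇒ ffffbbbFbbbbbb   [F → b F b]
ffffbbbFbbbbbb ⇒ ffffbbbdbbbbbb   [F → d]

S ⇒ fSb ⇒ ffSbb ⇒ fffSbbb ⇒ ffffSbbbb ⇒ ffffbFbbbb ⇒ ffffbbFbbbbb ⇒ ffffbbbFbbbbbb ⇒ ffffbbbdbbbbbb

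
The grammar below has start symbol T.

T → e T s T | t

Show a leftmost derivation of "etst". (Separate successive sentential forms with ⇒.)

T ⇒ eTsT   [T → e T s T]
eTsT ⇒ etsT   [T → t]
etsT ⇒ etst   [T → t]

T ⇒ eTsT ⇒ etsT ⇒ etst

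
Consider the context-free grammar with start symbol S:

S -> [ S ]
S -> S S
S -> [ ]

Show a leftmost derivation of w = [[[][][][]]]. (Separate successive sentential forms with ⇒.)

S⇒[S]⇒[[S]]⇒[[SS]]⇒[[SSS]]⇒[[SSSS]]⇒[[[]SSS]]⇒[[[][]SS]]⇒[[[][][]S]]⇒[[[][][][]]]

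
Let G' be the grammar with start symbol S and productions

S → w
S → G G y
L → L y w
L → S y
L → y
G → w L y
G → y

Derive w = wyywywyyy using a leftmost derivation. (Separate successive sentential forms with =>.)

S => GGy => wLyGy => wLywyGy => wyywyGy => wyywywLyy => wyywywyyy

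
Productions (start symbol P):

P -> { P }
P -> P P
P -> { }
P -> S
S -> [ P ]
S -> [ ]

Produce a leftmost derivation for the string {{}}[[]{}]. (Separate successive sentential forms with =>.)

P=>PP=>{P}P=>{{}}P=>{{}}S=>{{}}[P]=>{{}}[PP]=>{{}}[SP]=>{{}}[[]P]=>{{}}[[]{}]

P => PP   [P -> P P]
PP => {P}P   [P -> { P }]
{P}P => {{}}P   [P -> { }]
{{}}P => {{}}S   [P -> S]
{{}}S => {{}}[P]   [S -> [ P ]]
{{}}[P] => {{}}[PP]   [P -> P P]
{{}}[PP] => {{}}[SP]   [P -> S]
{{}}[SP] => {{}}[[]P]   [S -> [ ]]
{{}}[[]P] => {{}}[[]{}]   [P -> { }]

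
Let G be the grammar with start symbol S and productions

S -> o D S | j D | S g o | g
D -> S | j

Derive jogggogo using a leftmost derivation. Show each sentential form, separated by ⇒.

S⇒jD⇒jS⇒jSgo⇒jSgogo⇒joDSgogo⇒joSSgogo⇒jogSgogo⇒jogggogo

S ⇒ jD   [S -> j D]
jD ⇒ jS   [D -> S]
jS ⇒ jSgo   [S -> S g o]
jSgo ⇒ jSgogo   [S -> S g o]
jSgogo ⇒ joDSgogo   [S -> o D S]
joDSgogo ⇒ joSSgogo   [D -> S]
joSSgogo ⇒ jogSgogo   [S -> g]
jogSgogo ⇒ jogggogo   [S -> g]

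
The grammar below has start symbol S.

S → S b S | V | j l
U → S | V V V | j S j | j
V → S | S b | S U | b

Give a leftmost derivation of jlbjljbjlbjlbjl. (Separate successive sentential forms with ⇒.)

S⇒SbS⇒SbSbS⇒jlbSbS⇒jlbSbSbS⇒jlbSbSbSbS⇒jlbVbSbSbS⇒jlbSUbSbSbS⇒jlbjlUbSbSbS⇒jlbjljbSbSbS⇒jlbjljbjlbSbS⇒jlbjljbjlbjlbS⇒jlbjljbjlbjlbjl

S ⇒ SbS   [S → S b S]
SbS ⇒ SbSbS   [S → S b S]
SbSbS ⇒ jlbSbS   [S → j l]
jlbSbS ⇒ jlbSbSbS   [S → S b S]
jlbSbSbS ⇒ jlbSbSbSbS   [S → S b S]
jlbSbSbSbS ⇒ jlbVbSbSbS   [S → V]
jlbVbSbSbS ⇒ jlbSUbSbSbS   [V → S U]
jlbSUbSbSbS ⇒ jlbjlUbSbSbS   [S → j l]
jlbjlUbSbSbS ⇒ jlbjljbSbSbS   [U → j]
jlbjljbSbSbS ⇒ jlbjljbjlbSbS   [S → j l]
jlbjljbjlbSbS ⇒ jlbjljbjlbjlbS   [S → j l]
jlbjljbjlbjlbS ⇒ jlbjljbjlbjlbjl   [S → j l]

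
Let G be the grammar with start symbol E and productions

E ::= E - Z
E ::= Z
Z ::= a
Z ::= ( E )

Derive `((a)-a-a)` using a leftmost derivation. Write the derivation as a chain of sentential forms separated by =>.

E => Z   [E ::= Z]
Z => (E)   [Z ::= ( E )]
(E) => (E-Z)   [E ::= E - Z]
(E-Z) => (E-Z-Z)   [E ::= E - Z]
(E-Z-Z) => (Z-Z-Z)   [E ::= Z]
(Z-Z-Z) => ((E)-Z-Z)   [Z ::= ( E )]
((E)-Z-Z) => ((Z)-Z-Z)   [E ::= Z]
((Z)-Z-Z) => ((a)-Z-Z)   [Z ::= a]
((a)-Z-Z) => ((a)-a-Z)   [Z ::= a]
((a)-a-Z) => ((a)-a-a)   [Z ::= a]

E => Z => (E) => (E-Z) => (E-Z-Z) => (Z-Z-Z) => ((E)-Z-Z) => ((Z)-Z-Z) => ((a)-Z-Z) => ((a)-a-Z) => ((a)-a-a)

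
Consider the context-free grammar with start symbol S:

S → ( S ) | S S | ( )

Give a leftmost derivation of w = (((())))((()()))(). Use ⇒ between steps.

S ⇒ SS ⇒ SSS ⇒ (S)SS ⇒ ((S))SS ⇒ (((S)))SS ⇒ (((())))SS ⇒ (((())))(S)S ⇒ (((())))((S))S ⇒ (((())))((SS))S ⇒ (((())))((()S))S ⇒ (((())))((()()))S ⇒ (((())))((()()))()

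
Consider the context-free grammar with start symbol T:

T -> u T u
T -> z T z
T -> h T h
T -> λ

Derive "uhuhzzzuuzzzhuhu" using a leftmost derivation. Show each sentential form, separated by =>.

T => uTu => uhThu => uhuTuhu => uhuhThuhu => uhuhzTzhuhu => uhuhzzTzzhuhu => uhuhzzzTzzzhuhu => uhuhzzzuTuzzzhuhu => uhuhzzzuuzzzhuhu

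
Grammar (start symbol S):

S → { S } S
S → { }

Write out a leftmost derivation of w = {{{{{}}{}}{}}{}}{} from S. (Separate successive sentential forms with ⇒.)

S⇒{S}S⇒{{S}S}S⇒{{{S}S}S}S⇒{{{{S}S}S}S}S⇒{{{{{}}S}S}S}S⇒{{{{{}}{}}S}S}S⇒{{{{{}}{}}{}}S}S⇒{{{{{}}{}}{}}{}}S⇒{{{{{}}{}}{}}{}}{}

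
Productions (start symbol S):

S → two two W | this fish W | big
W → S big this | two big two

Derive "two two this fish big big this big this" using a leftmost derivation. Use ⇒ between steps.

S ⇒ two two W   [S → two two W]
two two W ⇒ two two S big this   [W → S big this]
two two S big this ⇒ two two this fish W big this   [S → this fish W]
two two this fish W big this ⇒ two two this fish S big this big this   [W → S big this]
two two this fish S big this big this ⇒ two two this fish big big this big this   [S → big]

S ⇒ two two W ⇒ two two S big this ⇒ two two this fish W big this ⇒ two two this fish S big this big this ⇒ two two this fish big big this big this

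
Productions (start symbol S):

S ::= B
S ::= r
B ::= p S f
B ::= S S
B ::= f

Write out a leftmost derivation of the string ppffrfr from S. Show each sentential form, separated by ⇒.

S ⇒ B ⇒ SS ⇒ BS ⇒ pSfS ⇒ pBfS ⇒ pSSfS ⇒ pBSfS ⇒ ppSfSfS ⇒ ppBfSfS ⇒ ppffSfS ⇒ ppffrfS ⇒ ppffrfr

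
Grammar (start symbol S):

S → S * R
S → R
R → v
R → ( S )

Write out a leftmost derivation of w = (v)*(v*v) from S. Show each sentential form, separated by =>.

S => S*R   [S → S * R]
S*R => R*R   [S → R]
R*R => (S)*R   [R → ( S )]
(S)*R => (R)*R   [S → R]
(R)*R => (v)*R   [R → v]
(v)*R => (v)*(S)   [R → ( S )]
(v)*(S) => (v)*(S*R)   [S → S * R]
(v)*(S*R) => (v)*(R*R)   [S → R]
(v)*(R*R) => (v)*(v*R)   [R → v]
(v)*(v*R) => (v)*(v*v)   [R → v]

S => S*R => R*R => (S)*R => (R)*R => (v)*R => (v)*(S) => (v)*(S*R) => (v)*(R*R) => (v)*(v*R) => (v)*(v*v)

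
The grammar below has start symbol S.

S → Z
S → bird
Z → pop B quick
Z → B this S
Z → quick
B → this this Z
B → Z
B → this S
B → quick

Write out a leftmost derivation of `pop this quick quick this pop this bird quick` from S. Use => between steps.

S => Z => B this S => Z this S => pop B quick this S => pop this S quick this S => pop this Z quick this S => pop this quick quick this S => pop this quick quick this Z => pop this quick quick this pop B quick => pop this quick quick this pop this S quick => pop this quick quick this pop this bird quick

S => Z   [S → Z]
Z => B this S   [Z → B this S]
B this S => Z this S   [B → Z]
Z this S => pop B quick this S   [Z → pop B quick]
pop B quick this S => pop this S quick this S   [B → this S]
pop this S quick this S => pop this Z quick this S   [S → Z]
pop this Z quick this S => pop this quick quick this S   [Z → quick]
pop this quick quick this S => pop this quick quick this Z   [S → Z]
pop this quick quick this Z => pop this quick quick this pop B quick   [Z → pop B quick]
pop this quick quick this pop B quick => pop this quick quick this pop this S quick   [B → this S]
pop this quick quick this pop this S quick => pop this quick quick this pop this bird quick   [S → bird]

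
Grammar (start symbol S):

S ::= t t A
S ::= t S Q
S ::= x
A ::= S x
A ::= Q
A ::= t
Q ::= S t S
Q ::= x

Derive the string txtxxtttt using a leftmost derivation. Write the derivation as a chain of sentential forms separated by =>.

S => tSQ   [S ::= t S Q]
tSQ => txQ   [S ::= x]
txQ => txStS   [Q ::= S t S]
txStS => txtSQtS   [S ::= t S Q]
txtSQtS => txtxQtS   [S ::= x]
txtxQtS => txtxxtS   [Q ::= x]
txtxxtS => txtxxtttA   [S ::= t t A]
txtxxtttA => txtxxtttt   [A ::= t]

S => tSQ => txQ => txStS => txtSQtS => txtxQtS => txtxxtS => txtxxtttA => txtxxtttt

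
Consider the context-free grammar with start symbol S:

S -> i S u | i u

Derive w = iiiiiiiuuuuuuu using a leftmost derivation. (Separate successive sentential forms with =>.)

S=>iSu=>iiSuu=>iiiSuuu=>iiiiSuuuu=>iiiiiSuuuuu=>iiiiiiSuuuuuu=>iiiiiiiuuuuuuu

S => iSu   [S -> i S u]
iSu => iiSuu   [S -> i S u]
iiSuu => iiiSuuu   [S -> i S u]
iiiSuuu => iiiiSuuuu   [S -> i S u]
iiiiSuuuu => iiiiiSuuuuu   [S -> i S u]
iiiiiSuuuuu => iiiiiiSuuuuuu   [S -> i S u]
iiiiiiSuuuuuu => iiiiiiiuuuuuuu   [S -> i u]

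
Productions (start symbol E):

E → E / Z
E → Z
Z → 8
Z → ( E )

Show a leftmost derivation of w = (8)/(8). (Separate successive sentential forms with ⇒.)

E ⇒ E/Z ⇒ Z/Z ⇒ (E)/Z ⇒ (Z)/Z ⇒ (8)/Z ⇒ (8)/(E) ⇒ (8)/(Z) ⇒ (8)/(8)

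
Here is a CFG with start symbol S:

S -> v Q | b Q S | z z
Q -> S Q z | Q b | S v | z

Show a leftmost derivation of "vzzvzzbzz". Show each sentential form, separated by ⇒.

S⇒vQ⇒vSQz⇒vzzQz⇒vzzSQzz⇒vzzvQQzz⇒vzzvzQzz⇒vzzvzQbzz⇒vzzvzzbzz

S ⇒ vQ   [S -> v Q]
vQ ⇒ vSQz   [Q -> S Q z]
vSQz ⇒ vzzQz   [S -> z z]
vzzQz ⇒ vzzSQzz   [Q -> S Q z]
vzzSQzz ⇒ vzzvQQzz   [S -> v Q]
vzzvQQzz ⇒ vzzvzQzz   [Q -> z]
vzzvzQzz ⇒ vzzvzQbzz   [Q -> Q b]
vzzvzQbzz ⇒ vzzvzzbzz   [Q -> z]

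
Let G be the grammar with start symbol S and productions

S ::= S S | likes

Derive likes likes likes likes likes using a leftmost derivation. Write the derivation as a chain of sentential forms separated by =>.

S => S S => S S S => likes S S => likes S S S => likes likes S S => likes likes S S S => likes likes likes S S => likes likes likes likes S => likes likes likes likes likes

S => S S   [S ::= S S]
S S => S S S   [S ::= S S]
S S S => likes S S   [S ::= likes]
likes S S => likes S S S   [S ::= S S]
likes S S S => likes likes S S   [S ::= likes]
likes likes S S => likes likes S S S   [S ::= S S]
likes likes S S S => likes likes likes S S   [S ::= likes]
likes likes likes S S => likes likes likes likes S   [S ::= likes]
likes likes likes likes S => likes likes likes likes likes   [S ::= likes]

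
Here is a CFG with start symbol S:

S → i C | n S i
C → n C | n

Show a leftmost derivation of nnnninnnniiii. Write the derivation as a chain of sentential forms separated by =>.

S => nSi => nnSii => nnnSiii => nnnnSiiii => nnnniCiiii => nnnninCiiii => nnnninnCiiii => nnnninnnCiiii => nnnninnnniiii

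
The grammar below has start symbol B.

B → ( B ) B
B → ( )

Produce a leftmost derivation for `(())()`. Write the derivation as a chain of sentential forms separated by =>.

B => (B)B => (())B => (())()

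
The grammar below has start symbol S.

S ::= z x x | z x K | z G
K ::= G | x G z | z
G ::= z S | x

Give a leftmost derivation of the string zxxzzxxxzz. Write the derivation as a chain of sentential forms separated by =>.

S=>zxK=>zxxGz=>zxxzSz=>zxxzzxKz=>zxxzzxxGzz=>zxxzzxxxzz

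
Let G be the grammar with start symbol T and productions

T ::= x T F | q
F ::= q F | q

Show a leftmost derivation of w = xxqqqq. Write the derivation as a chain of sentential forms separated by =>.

T => xTF   [T ::= x T F]
xTF => xxTFF   [T ::= x T F]
xxTFF => xxqFF   [T ::= q]
xxqFF => xxqqF   [F ::= q]
xxqqF => xxqqqF   [F ::= q F]
xxqqqF => xxqqqq   [F ::= q]

T=>xTF=>xxTFF=>xxqFF=>xxqqF=>xxqqqF=>xxqqqq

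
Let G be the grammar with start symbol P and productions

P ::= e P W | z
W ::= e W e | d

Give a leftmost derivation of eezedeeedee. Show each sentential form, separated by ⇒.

P⇒ePW⇒eePWW⇒eezWW⇒eezeWeW⇒eezedeW⇒eezedeeWe⇒eezedeeeWee⇒eezedeeedee

P ⇒ ePW   [P ::= e P W]
ePW ⇒ eePWW   [P ::= e P W]
eePWW ⇒ eezWW   [P ::= z]
eezWW ⇒ eezeWeW   [W ::= e W e]
eezeWeW ⇒ eezedeW   [W ::= d]
eezedeW ⇒ eezedeeWe   [W ::= e W e]
eezedeeWe ⇒ eezedeeeWee   [W ::= e W e]
eezedeeeWee ⇒ eezedeeedee   [W ::= d]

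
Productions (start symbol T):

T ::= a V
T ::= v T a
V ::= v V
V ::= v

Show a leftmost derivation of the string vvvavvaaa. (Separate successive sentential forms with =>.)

T => vTa => vvTaa => vvvTaaa => vvvaVaaa => vvvavVaaa => vvvavvaaa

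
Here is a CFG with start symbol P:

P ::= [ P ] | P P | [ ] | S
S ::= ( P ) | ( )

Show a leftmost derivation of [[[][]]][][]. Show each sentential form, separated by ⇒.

P ⇒ PP   [P ::= P P]
PP ⇒ PPP   [P ::= P P]
PPP ⇒ [P]PP   [P ::= [ P ]]
[P]PP ⇒ [[P]]PP   [P ::= [ P ]]
[[P]]PP ⇒ [[PP]]PP   [P ::= P P]
[[PP]]PP ⇒ [[[]P]]PP   [P ::= [ ]]
[[[]P]]PP ⇒ [[[][]]]PP   [P ::= [ ]]
[[[][]]]PP ⇒ [[[][]]][]P   [P ::= [ ]]
[[[][]]][]P ⇒ [[[][]]][][]   [P ::= [ ]]

P ⇒ PP ⇒ PPP ⇒ [P]PP ⇒ [[P]]PP ⇒ [[PP]]PP ⇒ [[[]P]]PP ⇒ [[[][]]]PP ⇒ [[[][]]][]P ⇒ [[[][]]][][]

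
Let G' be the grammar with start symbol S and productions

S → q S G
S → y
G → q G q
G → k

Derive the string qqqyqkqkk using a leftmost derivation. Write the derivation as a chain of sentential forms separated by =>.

S => qSG => qqSGG => qqqSGGG => qqqyGGG => qqqyqGqGG => qqqyqkqGG => qqqyqkqkG => qqqyqkqkk

S => qSG   [S → q S G]
qSG => qqSGG   [S → q S G]
qqSGG => qqqSGGG   [S → q S G]
qqqSGGG => qqqyGGG   [S → y]
qqqyGGG => qqqyqGqGG   [G → q G q]
qqqyqGqGG => qqqyqkqGG   [G → k]
qqqyqkqGG => qqqyqkqkG   [G → k]
qqqyqkqkG => qqqyqkqkk   [G → k]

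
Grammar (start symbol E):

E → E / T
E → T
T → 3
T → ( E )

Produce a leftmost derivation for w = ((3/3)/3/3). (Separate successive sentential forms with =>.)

E => T   [E → T]
T => (E)   [T → ( E )]
(E) => (E/T)   [E → E / T]
(E/T) => (E/T/T)   [E → E / T]
(E/T/T) => (T/T/T)   [E → T]
(T/T/T) => ((E)/T/T)   [T → ( E )]
((E)/T/T) => ((E/T)/T/T)   [E → E / T]
((E/T)/T/T) => ((T/T)/T/T)   [E → T]
((T/T)/T/T) => ((3/T)/T/T)   [T → 3]
((3/T)/T/T) => ((3/3)/T/T)   [T → 3]
((3/3)/T/T) => ((3/3)/3/T)   [T → 3]
((3/3)/3/T) => ((3/3)/3/3)   [T → 3]

E=>T=>(E)=>(E/T)=>(E/T/T)=>(T/T/T)=>((E)/T/T)=>((E/T)/T/T)=>((T/T)/T/T)=>((3/T)/T/T)=>((3/3)/T/T)=>((3/3)/3/T)=>((3/3)/3/3)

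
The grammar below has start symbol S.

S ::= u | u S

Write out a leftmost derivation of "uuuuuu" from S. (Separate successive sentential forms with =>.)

S => uS => uuS => uuuS => uuuuS => uuuuuS => uuuuuu

S => uS   [S ::= u S]
uS => uuS   [S ::= u S]
uuS => uuuS   [S ::= u S]
uuuS => uuuuS   [S ::= u S]
uuuuS => uuuuuS   [S ::= u S]
uuuuuS => uuuuuu   [S ::= u]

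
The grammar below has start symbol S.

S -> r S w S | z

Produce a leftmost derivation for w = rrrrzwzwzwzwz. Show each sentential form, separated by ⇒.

S ⇒ rSwS   [S -> r S w S]
rSwS ⇒ rrSwSwS   [S -> r S w S]
rrSwSwS ⇒ rrrSwSwSwS   [S -> r S w S]
rrrSwSwSwS ⇒ rrrrSwSwSwSwS   [S -> r S w S]
rrrrSwSwSwSwS ⇒ rrrrzwSwSwSwS   [S -> z]
rrrrzwSwSwSwS ⇒ rrrrzwzwSwSwS   [S -> z]
rrrrzwzwSwSwS ⇒ rrrrzwzwzwSwS   [S -> z]
rrrrzwzwzwSwS ⇒ rrrrzwzwzwzwS   [S -> z]
rrrrzwzwzwzwS ⇒ rrrrzwzwzwzwz   [S -> z]

S ⇒ rSwS ⇒ rrSwSwS ⇒ rrrSwSwSwS ⇒ rrrrSwSwSwSwS ⇒ rrrrzwSwSwSwS ⇒ rrrrzwzwSwSwS ⇒ rrrrzwzwzwSwS ⇒ rrrrzwzwzwzwS ⇒ rrrrzwzwzwzwz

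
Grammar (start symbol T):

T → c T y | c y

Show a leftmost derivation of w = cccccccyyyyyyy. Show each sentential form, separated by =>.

T => cTy   [T → c T y]
cTy => ccTyy   [T → c T y]
ccTyy => cccTyyy   [T → c T y]
cccTyyy => ccccTyyyy   [T → c T y]
ccccTyyyy => cccccTyyyyy   [T → c T y]
cccccTyyyyy => ccccccTyyyyyy   [T → c T y]
ccccccTyyyyyy => cccccccyyyyyyy   [T → c y]

T => cTy => ccTyy => cccTyyy => ccccTyyyy => cccccTyyyyy => ccccccTyyyyyy => cccccccyyyyyyy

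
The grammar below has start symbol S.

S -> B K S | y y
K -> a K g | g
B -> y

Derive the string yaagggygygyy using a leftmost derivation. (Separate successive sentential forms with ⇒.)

S ⇒ BKS ⇒ yKS ⇒ yaKgS ⇒ yaaKggS ⇒ yaagggS ⇒ yaagggBKS ⇒ yaagggyKS ⇒ yaagggygS ⇒ yaagggygBKS ⇒ yaagggygyKS ⇒ yaagggygygS ⇒ yaagggygygyy

S ⇒ BKS   [S -> B K S]
BKS ⇒ yKS   [B -> y]
yKS ⇒ yaKgS   [K -> a K g]
yaKgS ⇒ yaaKggS   [K -> a K g]
yaaKggS ⇒ yaagggS   [K -> g]
yaagggS ⇒ yaagggBKS   [S -> B K S]
yaagggBKS ⇒ yaagggyKS   [B -> y]
yaagggyKS ⇒ yaagggygS   [K -> g]
yaagggygS ⇒ yaagggygBKS   [S -> B K S]
yaagggygBKS ⇒ yaagggygyKS   [B -> y]
yaagggygyKS ⇒ yaagggygygS   [K -> g]
yaagggygygS ⇒ yaagggygygyy   [S -> y y]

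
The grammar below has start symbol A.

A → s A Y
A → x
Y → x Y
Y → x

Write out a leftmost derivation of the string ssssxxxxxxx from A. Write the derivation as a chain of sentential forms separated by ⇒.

A ⇒ sAY   [A → s A Y]
sAY ⇒ ssAYY   [A → s A Y]
ssAYY ⇒ sssAYYY   [A → s A Y]
sssAYYY ⇒ ssssAYYYY   [A → s A Y]
ssssAYYYY ⇒ ssssxYYYY   [A → x]
ssssxYYYY ⇒ ssssxxYYYY   [Y → x Y]
ssssxxYYYY ⇒ ssssxxxYYY   [Y → x]
ssssxxxYYY ⇒ ssssxxxxYY   [Y → x]
ssssxxxxYY ⇒ ssssxxxxxYY   [Y → x Y]
ssssxxxxxYY ⇒ ssssxxxxxxY   [Y → x]
ssssxxxxxxY ⇒ ssssxxxxxxx   [Y → x]

A ⇒ sAY ⇒ ssAYY ⇒ sssAYYY ⇒ ssssAYYYY ⇒ ssssxYYYY ⇒ ssssxxYYYY ⇒ ssssxxxYYY ⇒ ssssxxxxYY ⇒ ssssxxxxxYY ⇒ ssssxxxxxxY ⇒ ssssxxxxxxx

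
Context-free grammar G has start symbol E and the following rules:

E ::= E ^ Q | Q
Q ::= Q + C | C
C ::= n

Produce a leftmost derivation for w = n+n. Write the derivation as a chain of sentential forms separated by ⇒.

E ⇒ Q ⇒ Q+C ⇒ C+C ⇒ n+C ⇒ n+n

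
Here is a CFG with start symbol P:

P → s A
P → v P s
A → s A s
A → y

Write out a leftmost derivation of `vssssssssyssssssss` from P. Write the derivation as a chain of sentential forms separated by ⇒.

P ⇒ vPs ⇒ vsAs ⇒ vssAss ⇒ vsssAsss ⇒ vssssAssss ⇒ vsssssAsssss ⇒ vssssssAssssss ⇒ vsssssssAsssssss ⇒ vssssssssAssssssss ⇒ vssssssssyssssssss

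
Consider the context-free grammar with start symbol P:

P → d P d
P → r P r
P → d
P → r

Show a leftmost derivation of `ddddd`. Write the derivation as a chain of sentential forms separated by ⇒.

P ⇒ dPd   [P → d P d]
dPd ⇒ ddPdd   [P → d P d]
ddPdd ⇒ ddddd   [P → d]

P ⇒ dPd ⇒ ddPdd ⇒ ddddd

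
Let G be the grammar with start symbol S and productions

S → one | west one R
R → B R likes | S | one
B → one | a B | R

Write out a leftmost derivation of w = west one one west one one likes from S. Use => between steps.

S => west one R => west one B R likes => west one R R likes => west one S R likes => west one one R likes => west one one S likes => west one one west one R likes => west one one west one one likes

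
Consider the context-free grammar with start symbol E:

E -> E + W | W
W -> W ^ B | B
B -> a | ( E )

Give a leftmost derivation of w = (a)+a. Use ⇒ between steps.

E ⇒ E+W ⇒ W+W ⇒ B+W ⇒ (E)+W ⇒ (W)+W ⇒ (B)+W ⇒ (a)+W ⇒ (a)+B ⇒ (a)+a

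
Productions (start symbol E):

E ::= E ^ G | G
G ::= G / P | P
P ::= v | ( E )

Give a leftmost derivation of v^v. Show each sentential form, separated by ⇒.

E ⇒ E^G ⇒ G^G ⇒ P^G ⇒ v^G ⇒ v^P ⇒ v^v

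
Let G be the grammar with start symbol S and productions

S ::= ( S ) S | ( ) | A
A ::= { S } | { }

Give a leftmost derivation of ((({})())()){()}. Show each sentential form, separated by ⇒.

S ⇒ (S)S ⇒ ((S)S)S ⇒ (((S)S)S)S ⇒ (((A)S)S)S ⇒ ((({})S)S)S ⇒ ((({})())S)S ⇒ ((({})())())S ⇒ ((({})())())A ⇒ ((({})())()){S} ⇒ ((({})())()){()}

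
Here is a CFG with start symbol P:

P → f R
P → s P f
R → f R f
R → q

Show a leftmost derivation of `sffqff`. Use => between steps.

P => sPf => sfRf => sffRff => sffqff

P => sPf   [P → s P f]
sPf => sfRf   [P → f R]
sfRf => sffRff   [R → f R f]
sffRff => sffqff   [R → q]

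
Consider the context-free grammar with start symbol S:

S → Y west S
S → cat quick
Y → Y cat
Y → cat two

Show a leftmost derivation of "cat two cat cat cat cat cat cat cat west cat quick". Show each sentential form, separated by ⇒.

S ⇒ Y west S   [S → Y west S]
Y west S ⇒ Y cat west S   [Y → Y cat]
Y cat west S ⇒ Y cat cat west S   [Y → Y cat]
Y cat cat west S ⇒ Y cat cat cat west S   [Y → Y cat]
Y cat cat cat west S ⇒ Y cat cat cat cat west S   [Y → Y cat]
Y cat cat cat cat west S ⇒ Y cat cat cat cat cat west S   [Y → Y cat]
Y cat cat cat cat cat west S ⇒ Y cat cat cat cat cat cat west S   [Y → Y cat]
Y cat cat cat cat cat cat west S ⇒ Y cat cat cat cat cat cat cat west S   [Y → Y cat]
Y cat cat cat cat cat cat cat west S ⇒ cat two cat cat cat cat cat cat cat west S   [Y → cat two]
cat two cat cat cat cat cat cat cat west S ⇒ cat two cat cat cat cat cat cat cat west cat quick   [S → cat quick]

S ⇒ Y west S ⇒ Y cat west S ⇒ Y cat cat west S ⇒ Y cat cat cat west S ⇒ Y cat cat cat cat west S ⇒ Y cat cat cat cat cat west S ⇒ Y cat cat cat cat cat cat west S ⇒ Y cat cat cat cat cat cat cat west S ⇒ cat two cat cat cat cat cat cat cat west S ⇒ cat two cat cat cat cat cat cat cat west cat quick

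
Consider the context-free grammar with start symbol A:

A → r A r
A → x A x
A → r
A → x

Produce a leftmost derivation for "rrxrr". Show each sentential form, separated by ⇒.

A ⇒ rAr ⇒ rrArr ⇒ rrxrr

A ⇒ rAr   [A → r A r]
rAr ⇒ rrArr   [A → r A r]
rrArr ⇒ rrxrr   [A → x]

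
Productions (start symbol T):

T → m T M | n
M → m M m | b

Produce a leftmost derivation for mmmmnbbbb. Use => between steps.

T => mTM   [T → m T M]
mTM => mmTMM   [T → m T M]
mmTMM => mmmTMMM   [T → m T M]
mmmTMMM => mmmmTMMMM   [T → m T M]
mmmmTMMMM => mmmmnMMMM   [T → n]
mmmmnMMMM => mmmmnbMMM   [M → b]
mmmmnbMMM => mmmmnbbMM   [M → b]
mmmmnbbMM => mmmmnbbbM   [M → b]
mmmmnbbbM => mmmmnbbbb   [M → b]

T => mTM => mmTMM => mmmTMMM => mmmmTMMMM => mmmmnMMMM => mmmmnbMMM => mmmmnbbMM => mmmmnbbbM => mmmmnbbbb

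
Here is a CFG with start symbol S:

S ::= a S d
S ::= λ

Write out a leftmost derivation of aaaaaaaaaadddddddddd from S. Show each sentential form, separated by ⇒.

S ⇒ aSd ⇒ aaSdd ⇒ aaaSddd ⇒ aaaaSdddd ⇒ aaaaaSddddd ⇒ aaaaaaSdddddd ⇒ aaaaaaaSddddddd ⇒ aaaaaaaaSdddddddd ⇒ aaaaaaaaaSddddddddd ⇒ aaaaaaaaaaSdddddddddd ⇒ aaaaaaaaaadddddddddd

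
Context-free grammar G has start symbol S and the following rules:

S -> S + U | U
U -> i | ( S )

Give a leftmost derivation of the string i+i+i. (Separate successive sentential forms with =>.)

S => S+U   [S -> S + U]
S+U => S+U+U   [S -> S + U]
S+U+U => U+U+U   [S -> U]
U+U+U => i+U+U   [U -> i]
i+U+U => i+i+U   [U -> i]
i+i+U => i+i+i   [U -> i]

S => S+U => S+U+U => U+U+U => i+U+U => i+i+U => i+i+i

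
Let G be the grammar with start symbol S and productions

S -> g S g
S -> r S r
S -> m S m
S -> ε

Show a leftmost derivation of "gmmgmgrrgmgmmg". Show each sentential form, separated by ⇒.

S ⇒ gSg ⇒ gmSmg ⇒ gmmSmmg ⇒ gmmgSgmmg ⇒ gmmgmSmgmmg ⇒ gmmgmgSgmgmmg ⇒ gmmgmgrSrgmgmmg ⇒ gmmgmgrrgmgmmg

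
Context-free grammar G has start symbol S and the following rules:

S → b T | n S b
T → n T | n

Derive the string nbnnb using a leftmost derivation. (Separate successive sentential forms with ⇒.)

S ⇒ nSb ⇒ nbTb ⇒ nbnTb ⇒ nbnnb

S ⇒ nSb   [S → n S b]
nSb ⇒ nbTb   [S → b T]
nbTb ⇒ nbnTb   [T → n T]
nbnTb ⇒ nbnnb   [T → n]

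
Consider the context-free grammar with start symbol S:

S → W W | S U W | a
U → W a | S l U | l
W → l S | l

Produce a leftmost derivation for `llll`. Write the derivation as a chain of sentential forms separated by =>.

S=>SUW=>WWUW=>lWUW=>llUW=>lllW=>llll

S => SUW   [S → S U W]
SUW => WWUW   [S → W W]
WWUW => lWUW   [W → l]
lWUW => llUW   [W → l]
llUW => lllW   [U → l]
lllW => llll   [W → l]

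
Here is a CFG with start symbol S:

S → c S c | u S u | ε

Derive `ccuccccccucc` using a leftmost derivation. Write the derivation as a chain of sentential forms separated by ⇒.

S ⇒ cSc   [S → c S c]
cSc ⇒ ccScc   [S → c S c]
ccScc ⇒ ccuSucc   [S → u S u]
ccuSucc ⇒ ccucScucc   [S → c S c]
ccucScucc ⇒ ccuccSccucc   [S → c S c]
ccuccSccucc ⇒ ccucccScccucc   [S → c S c]
ccucccScccucc ⇒ ccuccccccucc   [S → ε]

S⇒cSc⇒ccScc⇒ccuSucc⇒ccucScucc⇒ccuccSccucc⇒ccucccScccucc⇒ccuccccccucc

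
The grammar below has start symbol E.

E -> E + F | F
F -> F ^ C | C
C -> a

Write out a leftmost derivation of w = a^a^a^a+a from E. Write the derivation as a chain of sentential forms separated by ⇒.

E ⇒ E+F   [E -> E + F]
E+F ⇒ F+F   [E -> F]
F+F ⇒ F^C+F   [F -> F ^ C]
F^C+F ⇒ F^C^C+F   [F -> F ^ C]
F^C^C+F ⇒ F^C^C^C+F   [F -> F ^ C]
F^C^C^C+F ⇒ C^C^C^C+F   [F -> C]
C^C^C^C+F ⇒ a^C^C^C+F   [C -> a]
a^C^C^C+F ⇒ a^a^C^C+F   [C -> a]
a^a^C^C+F ⇒ a^a^a^C+F   [C -> a]
a^a^a^C+F ⇒ a^a^a^a+F   [C -> a]
a^a^a^a+F ⇒ a^a^a^a+C   [F -> C]
a^a^a^a+C ⇒ a^a^a^a+a   [C -> a]

E ⇒ E+F ⇒ F+F ⇒ F^C+F ⇒ F^C^C+F ⇒ F^C^C^C+F ⇒ C^C^C^C+F ⇒ a^C^C^C+F ⇒ a^a^C^C+F ⇒ a^a^a^C+F ⇒ a^a^a^a+F ⇒ a^a^a^a+C ⇒ a^a^a^a+a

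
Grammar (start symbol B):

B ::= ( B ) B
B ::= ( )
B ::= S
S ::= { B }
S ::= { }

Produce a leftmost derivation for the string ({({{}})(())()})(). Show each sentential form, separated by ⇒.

B ⇒ (B)B   [B ::= ( B ) B]
(B)B ⇒ (S)B   [B ::= S]
(S)B ⇒ ({B})B   [S ::= { B }]
({B})B ⇒ ({(B)B})B   [B ::= ( B ) B]
({(B)B})B ⇒ ({(S)B})B   [B ::= S]
({(S)B})B ⇒ ({({B})B})B   [S ::= { B }]
({({B})B})B ⇒ ({({S})B})B   [B ::= S]
({({S})B})B ⇒ ({({{}})B})B   [S ::= { }]
({({{}})B})B ⇒ ({({{}})(B)B})B   [B ::= ( B ) B]
({({{}})(B)B})B ⇒ ({({{}})(())B})B   [B ::= ( )]
({({{}})(())B})B ⇒ ({({{}})(())()})B   [B ::= ( )]
({({{}})(())()})B ⇒ ({({{}})(())()})()   [B ::= ( )]

B ⇒ (B)B ⇒ (S)B ⇒ ({B})B ⇒ ({(B)B})B ⇒ ({(S)B})B ⇒ ({({B})B})B ⇒ ({({S})B})B ⇒ ({({{}})B})B ⇒ ({({{}})(B)B})B ⇒ ({({{}})(())B})B ⇒ ({({{}})(())()})B ⇒ ({({{}})(())()})()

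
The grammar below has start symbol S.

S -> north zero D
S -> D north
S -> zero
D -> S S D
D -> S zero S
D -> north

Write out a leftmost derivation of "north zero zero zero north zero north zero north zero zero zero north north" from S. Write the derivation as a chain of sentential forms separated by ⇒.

S ⇒ north zero D ⇒ north zero S zero S ⇒ north zero zero zero S ⇒ north zero zero zero D north ⇒ north zero zero zero S S D north ⇒ north zero zero zero north zero D S D north ⇒ north zero zero zero north zero S zero S S D north ⇒ north zero zero zero north zero north zero D zero S S D north ⇒ north zero zero zero north zero north zero north zero S S D north ⇒ north zero zero zero north zero north zero north zero zero S D north ⇒ north zero zero zero north zero north zero north zero zero zero D north ⇒ north zero zero zero north zero north zero north zero zero zero north north

S ⇒ north zero D   [S -> north zero D]
north zero D ⇒ north zero S zero S   [D -> S zero S]
north zero S zero S ⇒ north zero zero zero S   [S -> zero]
north zero zero zero S ⇒ north zero zero zero D north   [S -> D north]
north zero zero zero D north ⇒ north zero zero zero S S D north   [D -> S S D]
north zero zero zero S S D north ⇒ north zero zero zero north zero D S D north   [S -> north zero D]
north zero zero zero north zero D S D north ⇒ north zero zero zero north zero S zero S S D north   [D -> S zero S]
north zero zero zero north zero S zero S S D north ⇒ north zero zero zero north zero north zero D zero S S D north   [S -> north zero D]
north zero zero zero north zero north zero D zero S S D north ⇒ north zero zero zero north zero north zero north zero S S D north   [D -> north]
north zero zero zero north zero north zero north zero S S D north ⇒ north zero zero zero north zero north zero north zero zero S D north   [S -> zero]
north zero zero zero north zero north zero north zero zero S D north ⇒ north zero zero zero north zero north zero north zero zero zero D north   [S -> zero]
north zero zero zero north zero north zero north zero zero zero D north ⇒ north zero zero zero north zero north zero north zero zero zero north north   [D -> north]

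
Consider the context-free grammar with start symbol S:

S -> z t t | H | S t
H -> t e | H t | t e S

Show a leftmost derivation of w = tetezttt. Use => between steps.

S => H => teS => teH => teHt => teteSt => tetezttt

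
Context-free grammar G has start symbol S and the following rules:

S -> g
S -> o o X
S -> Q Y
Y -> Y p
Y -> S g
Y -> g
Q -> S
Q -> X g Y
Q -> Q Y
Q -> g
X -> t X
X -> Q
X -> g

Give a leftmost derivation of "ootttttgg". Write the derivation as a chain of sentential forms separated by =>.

S => QY   [S -> Q Y]
QY => SY   [Q -> S]
SY => ooXY   [S -> o o X]
ooXY => ootXY   [X -> t X]
ootXY => oottXY   [X -> t X]
oottXY => ootttXY   [X -> t X]
ootttXY => oottttXY   [X -> t X]
oottttXY => ootttttXY   [X -> t X]
ootttttXY => ootttttQY   [X -> Q]
ootttttQY => ootttttgY   [Q -> g]
ootttttgY => ootttttgg   [Y -> g]

S => QY => SY => ooXY => ootXY => oottXY => ootttXY => oottttXY => ootttttXY => ootttttQY => ootttttgY => ootttttgg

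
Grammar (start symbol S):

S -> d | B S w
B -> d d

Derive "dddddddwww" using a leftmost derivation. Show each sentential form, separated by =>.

S => BSw   [S -> B S w]
BSw => ddSw   [B -> d d]
ddSw => ddBSww   [S -> B S w]
ddBSww => ddddSww   [B -> d d]
ddddSww => ddddBSwww   [S -> B S w]
ddddBSwww => ddddddSwww   [B -> d d]
ddddddSwww => dddddddwww   [S -> d]

S => BSw => ddSw => ddBSww => ddddSww => ddddBSwww => ddddddSwww => dddddddwww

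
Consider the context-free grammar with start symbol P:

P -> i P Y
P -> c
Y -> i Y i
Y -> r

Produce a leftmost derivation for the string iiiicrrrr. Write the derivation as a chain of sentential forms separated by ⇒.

P ⇒ iPY   [P -> i P Y]
iPY ⇒ iiPYY   [P -> i P Y]
iiPYY ⇒ iiiPYYY   [P -> i P Y]
iiiPYYY ⇒ iiiiPYYYY   [P -> i P Y]
iiiiPYYYY ⇒ iiiicYYYY   [P -> c]
iiiicYYYY ⇒ iiiicrYYY   [Y -> r]
iiiicrYYY ⇒ iiiicrrYY   [Y -> r]
iiiicrrYY ⇒ iiiicrrrY   [Y -> r]
iiiicrrrY ⇒ iiiicrrrr   [Y -> r]

P ⇒ iPY ⇒ iiPYY ⇒ iiiPYYY ⇒ iiiiPYYYY ⇒ iiiicYYYY ⇒ iiiicrYYY ⇒ iiiicrrYY ⇒ iiiicrrrY ⇒ iiiicrrrr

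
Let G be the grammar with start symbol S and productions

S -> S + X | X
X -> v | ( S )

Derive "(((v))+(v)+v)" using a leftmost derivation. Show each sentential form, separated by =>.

S => X => (S) => (S+X) => (S+X+X) => (X+X+X) => ((S)+X+X) => ((X)+X+X) => (((S))+X+X) => (((X))+X+X) => (((v))+X+X) => (((v))+(S)+X) => (((v))+(X)+X) => (((v))+(v)+X) => (((v))+(v)+v)

S => X   [S -> X]
X => (S)   [X -> ( S )]
(S) => (S+X)   [S -> S + X]
(S+X) => (S+X+X)   [S -> S + X]
(S+X+X) => (X+X+X)   [S -> X]
(X+X+X) => ((S)+X+X)   [X -> ( S )]
((S)+X+X) => ((X)+X+X)   [S -> X]
((X)+X+X) => (((S))+X+X)   [X -> ( S )]
(((S))+X+X) => (((X))+X+X)   [S -> X]
(((X))+X+X) => (((v))+X+X)   [X -> v]
(((v))+X+X) => (((v))+(S)+X)   [X -> ( S )]
(((v))+(S)+X) => (((v))+(X)+X)   [S -> X]
(((v))+(X)+X) => (((v))+(v)+X)   [X -> v]
(((v))+(v)+X) => (((v))+(v)+v)   [X -> v]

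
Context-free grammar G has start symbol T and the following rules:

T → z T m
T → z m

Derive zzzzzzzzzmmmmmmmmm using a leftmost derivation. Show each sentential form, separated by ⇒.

T⇒zTm⇒zzTmm⇒zzzTmmm⇒zzzzTmmmm⇒zzzzzTmmmmm⇒zzzzzzTmmmmmm⇒zzzzzzzTmmmmmmm⇒zzzzzzzzTmmmmmmmm⇒zzzzzzzzzmmmmmmmmm

T ⇒ zTm   [T → z T m]
zTm ⇒ zzTmm   [T → z T m]
zzTmm ⇒ zzzTmmm   [T → z T m]
zzzTmmm ⇒ zzzzTmmmm   [T → z T m]
zzzzTmmmm ⇒ zzzzzTmmmmm   [T → z T m]
zzzzzTmmmmm ⇒ zzzzzzTmmmmmm   [T → z T m]
zzzzzzTmmmmmm ⇒ zzzzzzzTmmmmmmm   [T → z T m]
zzzzzzzTmmmmmmm ⇒ zzzzzzzzTmmmmmmmm   [T → z T m]
zzzzzzzzTmmmmmmmm ⇒ zzzzzzzzzmmmmmmmmm   [T → z m]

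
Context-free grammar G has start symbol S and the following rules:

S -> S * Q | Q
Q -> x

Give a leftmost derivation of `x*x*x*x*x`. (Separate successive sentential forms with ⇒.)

S ⇒ S*Q ⇒ S*Q*Q ⇒ S*Q*Q*Q ⇒ S*Q*Q*Q*Q ⇒ Q*Q*Q*Q*Q ⇒ x*Q*Q*Q*Q ⇒ x*x*Q*Q*Q ⇒ x*x*x*Q*Q ⇒ x*x*x*x*Q ⇒ x*x*x*x*x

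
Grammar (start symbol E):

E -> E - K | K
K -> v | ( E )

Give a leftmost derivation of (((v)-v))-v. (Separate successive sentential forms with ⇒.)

E ⇒ E-K   [E -> E - K]
E-K ⇒ K-K   [E -> K]
K-K ⇒ (E)-K   [K -> ( E )]
(E)-K ⇒ (K)-K   [E -> K]
(K)-K ⇒ ((E))-K   [K -> ( E )]
((E))-K ⇒ ((E-K))-K   [E -> E - K]
((E-K))-K ⇒ ((K-K))-K   [E -> K]
((K-K))-K ⇒ (((E)-K))-K   [K -> ( E )]
(((E)-K))-K ⇒ (((K)-K))-K   [E -> K]
(((K)-K))-K ⇒ (((v)-K))-K   [K -> v]
(((v)-K))-K ⇒ (((v)-v))-K   [K -> v]
(((v)-v))-K ⇒ (((v)-v))-v   [K -> v]

E⇒E-K⇒K-K⇒(E)-K⇒(K)-K⇒((E))-K⇒((E-K))-K⇒((K-K))-K⇒(((E)-K))-K⇒(((K)-K))-K⇒(((v)-K))-K⇒(((v)-v))-K⇒(((v)-v))-v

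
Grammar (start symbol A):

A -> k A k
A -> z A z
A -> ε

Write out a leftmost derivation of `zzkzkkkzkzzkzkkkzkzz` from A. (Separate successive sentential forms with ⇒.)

A ⇒ zAz   [A -> z A z]
zAz ⇒ zzAzz   [A -> z A z]
zzAzz ⇒ zzkAkzz   [A -> k A k]
zzkAkzz ⇒ zzkzAzkzz   [A -> z A z]
zzkzAzkzz ⇒ zzkzkAkzkzz   [A -> k A k]
zzkzkAkzkzz ⇒ zzkzkkAkkzkzz   [A -> k A k]
zzkzkkAkkzkzz ⇒ zzkzkkkAkkkzkzz   [A -> k A k]
zzkzkkkAkkkzkzz ⇒ zzkzkkkzAzkkkzkzz   [A -> z A z]
zzkzkkkzAzkkkzkzz ⇒ zzkzkkkzkAkzkkkzkzz   [A -> k A k]
zzkzkkkzkAkzkkkzkzz ⇒ zzkzkkkzkzAzkzkkkzkzz   [A -> z A z]
zzkzkkkzkzAzkzkkkzkzz ⇒ zzkzkkkzkzzkzkkkzkzz   [A -> ε]

A ⇒ zAz ⇒ zzAzz ⇒ zzkAkzz ⇒ zzkzAzkzz ⇒ zzkzkAkzkzz ⇒ zzkzkkAkkzkzz ⇒ zzkzkkkAkkkzkzz ⇒ zzkzkkkzAzkkkzkzz ⇒ zzkzkkkzkAkzkkkzkzz ⇒ zzkzkkkzkzAzkzkkkzkzz ⇒ zzkzkkkzkzzkzkkkzkzz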